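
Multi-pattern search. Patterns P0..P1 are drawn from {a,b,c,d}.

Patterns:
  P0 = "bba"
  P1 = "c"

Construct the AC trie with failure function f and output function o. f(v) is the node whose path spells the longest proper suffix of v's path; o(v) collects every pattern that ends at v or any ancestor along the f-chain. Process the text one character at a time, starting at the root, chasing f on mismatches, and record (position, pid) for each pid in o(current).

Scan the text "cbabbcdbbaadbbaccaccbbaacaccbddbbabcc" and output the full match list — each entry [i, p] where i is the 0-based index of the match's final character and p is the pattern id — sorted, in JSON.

Build automaton:
Trie nodes:
  0='ε' goto b→1 c→4
  1='b' goto b→2
  2='bb' goto a→3
  3='bba' goto ·  ←P0
  4='c' goto ·  ←P1

BFS fail/out derivation:
  fail(1) 'b': from fail(0)=0 chase 'b': 0 ⇒ 0;  out=∅∪out(0)=∅
  fail(4) 'c': from fail(0)=0 chase 'c': 0 ⇒ 0;  out={1}∪out(0)={1}
  fail(2) 'bb': from fail(1)=0 chase 'b': 0 ⇒ 1;  out=∅∪out(1)=∅
  fail(3) 'bba': from fail(2)=1 chase 'a': 1→0 ⇒ 0;  out={0}∪out(0)={0}

Scan:
pos 0 'c': at 4  → match P1@[0:0]
pos 1 'b': at 1 (fail-walked)
pos 2 'a': at 0 (fail-walked)
pos 3 'b': at 1
pos 4 'b': at 2
pos 5 'c': at 4 (fail-walked)  → match P1@[5:5]
pos 6 'd': at 0 (fail-walked)
pos 7 'b': at 1
pos 8 'b': at 2
pos 9 'a': at 3  → match P0@[7:9]
pos 10 'a': at 0 (fail-walked)
pos 11 'd': at 0
pos 12 'b': at 1
pos 13 'b': at 2
pos 14 'a': at 3  → match P0@[12:14]
pos 15 'c': at 4 (fail-walked)  → match P1@[15:15]
pos 16 'c': at 4 (fail-walked)  → match P1@[16:16]
pos 17 'a': at 0 (fail-walked)
pos 18 'c': at 4  → match P1@[18:18]
pos 19 'c': at 4 (fail-walked)  → match P1@[19:19]
pos 20 'b': at 1 (fail-walked)
pos 21 'b': at 2
pos 22 'a': at 3  → match P0@[20:22]
pos 23 'a': at 0 (fail-walked)
pos 24 'c': at 4  → match P1@[24:24]
pos 25 'a': at 0 (fail-walked)
pos 26 'c': at 4  → match P1@[26:26]
pos 27 'c': at 4 (fail-walked)  → match P1@[27:27]
pos 28 'b': at 1 (fail-walked)
pos 29 'd': at 0 (fail-walked)
pos 30 'd': at 0
pos 31 'b': at 1
pos 32 'b': at 2
pos 33 'a': at 3  → match P0@[31:33]
pos 34 'b': at 1 (fail-walked)
pos 35 'c': at 4 (fail-walked)  → match P1@[35:35]
pos 36 'c': at 4 (fail-walked)  → match P1@[36:36]

Matches: [[0,1],[5,1],[9,0],[14,0],[15,1],[16,1],[18,1],[19,1],[22,0],[24,1],[26,1],[27,1],[33,0],[35,1],[36,1]]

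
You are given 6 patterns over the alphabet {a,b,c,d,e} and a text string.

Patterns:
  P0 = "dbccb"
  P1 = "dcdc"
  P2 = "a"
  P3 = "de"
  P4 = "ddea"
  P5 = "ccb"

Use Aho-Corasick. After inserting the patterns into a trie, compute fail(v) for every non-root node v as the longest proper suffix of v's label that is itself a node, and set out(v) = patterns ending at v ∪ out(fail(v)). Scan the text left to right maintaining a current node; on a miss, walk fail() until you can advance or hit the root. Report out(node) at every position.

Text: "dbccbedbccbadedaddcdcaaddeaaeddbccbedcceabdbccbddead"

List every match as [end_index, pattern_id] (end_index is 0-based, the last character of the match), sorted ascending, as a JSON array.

Build automaton:
Trie nodes:
  n0 'ε': a→9 c→14 d→1
  n1 'd': b→2 c→6 d→11 e→10
  n2 'db': c→3
  n3 'dbc': c→4
  n4 'dbcc': b→5
  n5 'dbccb': ·  ←P0
  n6 'dc': d→7
  n7 'dcd': c→8
  n8 'dcdc': ·  ←P1
  n9 'a': ·  ←P2
  n10 'de': ·  ←P3
  n11 'dd': e→12
  n12 'dde': a→13
  n13 'ddea': ·  ←P4
  n14 'c': c→15
  n15 'cc': b→16
  n16 'ccb': ·  ←P5

BFS fail/out derivation:
  fail(1) 'd': from fail(0)=0 chase 'd': 0 ⇒ 0;  out=∅∪out(0)=∅
  fail(9) 'a': from fail(0)=0 chase 'a': 0 ⇒ 0;  out={2}∪out(0)={2}
  fail(14) 'c': from fail(0)=0 chase 'c': 0 ⇒ 0;  out=∅∪out(0)=∅
  fail(2) 'db': from fail(1)=0 chase 'b': 0 ⇒ 0;  out=∅∪out(0)=∅
  fail(6) 'dc': from fail(1)=0 chase 'c': 0 ⇒ 14;  out=∅∪out(14)=∅
  fail(10) 'de': from fail(1)=0 chase 'e': 0 ⇒ 0;  out={3}∪out(0)={3}
  fail(11) 'dd': from fail(1)=0 chase 'd': 0 ⇒ 1;  out=∅∪out(1)=∅
  fail(15) 'cc': from fail(14)=0 chase 'c': 0 ⇒ 14;  out=∅∪out(14)=∅
  fail(3) 'dbc': from fail(2)=0 chase 'c': 0 ⇒ 14;  out=∅∪out(14)=∅
  fail(7) 'dcd': from fail(6)=14 chase 'd': 14→0 ⇒ 1;  out=∅∪out(1)=∅
  fail(12) 'dde': from fail(11)=1 chase 'e': 1 ⇒ 10;  out=∅∪out(10)={3}
  fail(16) 'ccb': from fail(15)=14 chase 'b': 14→0 ⇒ 0;  out={5}∪out(0)={5}
  fail(4) 'dbcc': from fail(3)=14 chase 'c': 14 ⇒ 15;  out=∅∪out(15)=∅
  fail(8) 'dcdc': from fail(7)=1 chase 'c': 1 ⇒ 6;  out={1}∪out(6)={1}
  fail(13) 'ddea': from fail(12)=10 chase 'a': 10→0 ⇒ 9;  out={4}∪out(9)={2,4}
  fail(5) 'dbccb': from fail(4)=15 chase 'b': 15 ⇒ 16;  out={0}∪out(16)={0,5}

Scan:
i=0 'd': node 0→1
i=1 'b': node 1→2
i=2 'c': node 2→3
i=3 'c': node 3→4
i=4 'b': node 4→5  → match P0@[0:4],P5@[2:4]
i=5 'e': node 5→0 (via fail)
i=6 'd': node 0→1
i=7 'b': node 1→2
i=8 'c': node 2→3
i=9 'c': node 3→4
i=10 'b': node 4→5  → match P0@[6:10],P5@[8:10]
i=11 'a': node 5→9 (via fail)  → match P2@[11:11]
i=12 'd': node 9→1 (via fail)
i=13 'e': node 1→10  → match P3@[12:13]
i=14 'd': node 10→1 (via fail)
i=15 'a': node 1→9 (via fail)  → match P2@[15:15]
i=16 'd': node 9→1 (via fail)
i=17 'd': node 1→11
i=18 'c': node 11→6 (via fail)
i=19 'd': node 6→7
i=20 'c': node 7→8  → match P1@[17:20]
i=21 'a': node 8→9 (via fail)  → match P2@[21:21]
i=22 'a': node 9→9 (via fail)  → match P2@[22:22]
i=23 'd': node 9→1 (via fail)
i=24 'd': node 1→11
i=25 'e': node 11→12  → match P3@[24:25]
i=26 'a': node 12→13  → match P2@[26:26],P4@[23:26]
i=27 'a': node 13→9 (via fail)  → match P2@[27:27]
i=28 'e': node 9→0 (via fail)
i=29 'd': node 0→1
i=30 'd': node 1→11
i=31 'b': node 11→2 (via fail)
i=32 'c': node 2→3
i=33 'c': node 3→4
i=34 'b': node 4→5  → match P0@[30:34],P5@[32:34]
i=35 'e': node 5→0 (via fail)
i=36 'd': node 0→1
i=37 'c': node 1→6
i=38 'c': node 6→15 (via fail)
i=39 'e': node 15→0 (via fail)
i=40 'a': node 0→9  → match P2@[40:40]
i=41 'b': node 9→0 (via fail)
i=42 'd': node 0→1
i=43 'b': node 1→2
i=44 'c': node 2→3
i=45 'c': node 3→4
i=46 'b': node 4→5  → match P0@[42:46],P5@[44:46]
i=47 'd': node 5→1 (via fail)
i=48 'd': node 1→11
i=49 'e': node 11→12  → match P3@[48:49]
i=50 'a': node 12→13  → match P2@[50:50],P4@[47:50]
i=51 'd': node 13→1 (via fail)

All matches (sorted): [[4,0],[4,5],[10,0],[10,5],[11,2],[13,3],[15,2],[20,1],[21,2],[22,2],[25,3],[26,2],[26,4],[27,2],[34,0],[34,5],[40,2],[46,0],[46,5],[49,3],[50,2],[50,4]]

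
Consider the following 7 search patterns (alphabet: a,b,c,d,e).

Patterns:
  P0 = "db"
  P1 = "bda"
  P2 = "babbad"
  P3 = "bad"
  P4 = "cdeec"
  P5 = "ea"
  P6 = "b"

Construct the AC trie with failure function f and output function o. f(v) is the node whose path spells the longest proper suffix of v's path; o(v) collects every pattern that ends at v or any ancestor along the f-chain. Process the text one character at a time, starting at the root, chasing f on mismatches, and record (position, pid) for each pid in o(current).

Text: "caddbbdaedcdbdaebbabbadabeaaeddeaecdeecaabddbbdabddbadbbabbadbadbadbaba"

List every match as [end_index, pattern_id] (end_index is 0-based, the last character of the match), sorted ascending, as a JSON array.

Build automaton:
Trie nodes:
  n0 'ε': b→3 c→12 d→1 e→17
  n1 'd': b→2
  n2 'db': ·  ←P0
  n3 'b': a→6 d→4  ←P6
  n4 'bd': a→5
  n5 'bda': ·  ←P1
  n6 'ba': b→7 d→11
  n7 'bab': b→8
  n8 'babb': a→9
  n9 'babba': d→10
  n10 'babbad': ·  ←P2
  n11 'bad': ·  ←P3
  n12 'c': d→13
  n13 'cd': e→14
  n14 'cde': e→15
  n15 'cdee': c→16
  n16 'cdeec': ·  ←P4
  n17 'e': a→18
  n18 'ea': ·  ←P5

BFS fail/out derivation:
  fail(1) 'd': from fail(0)=0 chase 'd': 0 ⇒ 0;  out=∅∪out(0)=∅
  fail(3) 'b': from fail(0)=0 chase 'b': 0 ⇒ 0;  out={6}∪out(0)={6}
  fail(12) 'c': from fail(0)=0 chase 'c': 0 ⇒ 0;  out=∅∪out(0)=∅
  fail(17) 'e': from fail(0)=0 chase 'e': 0 ⇒ 0;  out=∅∪out(0)=∅
  fail(2) 'db': from fail(1)=0 chase 'b': 0 ⇒ 3;  out={0}∪out(3)={0,6}
  fail(4) 'bd': from fail(3)=0 chase 'd': 0 ⇒ 1;  out=∅∪out(1)=∅
  fail(6) 'ba': from fail(3)=0 chase 'a': 0 ⇒ 0;  out=∅∪out(0)=∅
  fail(13) 'cd': from fail(12)=0 chase 'd': 0 ⇒ 1;  out=∅∪out(1)=∅
  fail(18) 'ea': from fail(17)=0 chase 'a': 0 ⇒ 0;  out={5}∪out(0)={5}
  fail(5) 'bda': from fail(4)=1 chase 'a': 1→0 ⇒ 0;  out={1}∪out(0)={1}
  fail(7) 'bab': from fail(6)=0 chase 'b': 0 ⇒ 3;  out=∅∪out(3)={6}
  fail(11) 'bad': from fail(6)=0 chase 'd': 0 ⇒ 1;  out={3}∪out(1)={3}
  fail(14) 'cde': from fail(13)=1 chase 'e': 1→0 ⇒ 17;  out=∅∪out(17)=∅
  fail(8) 'babb': from fail(7)=3 chase 'b': 3→0 ⇒ 3;  out=∅∪out(3)={6}
  fail(15) 'cdee': from fail(14)=17 chase 'e': 17→0 ⇒ 17;  out=∅∪out(17)=∅
  fail(9) 'babba': from fail(8)=3 chase 'a': 3 ⇒ 6;  out=∅∪out(6)=∅
  fail(16) 'cdeec': from fail(15)=17 chase 'c': 17→0 ⇒ 12;  out={4}∪out(12)={4}
  fail(10) 'babbad': from fail(9)=6 chase 'd': 6 ⇒ 11;  out={2}∪out(11)={2,3}

Scan:
pos 0 'c': at 12
pos 1 'a': at 0 (via fail)
pos 2 'd': at 1
pos 3 'd': at 1 (via fail)
pos 4 'b': at 2  emit P0@[3:4],P6@[4:4]
pos 5 'b': at 3 (via fail)  emit P6@[5:5]
pos 6 'd': at 4
pos 7 'a': at 5  emit P1@[5:7]
pos 8 'e': at 17 (via fail)
pos 9 'd': at 1 (via fail)
pos 10 'c': at 12 (via fail)
pos 11 'd': at 13
pos 12 'b': at 2 (via fail)  emit P0@[11:12],P6@[12:12]
pos 13 'd': at 4 (via fail)
pos 14 'a': at 5  emit P1@[12:14]
pos 15 'e': at 17 (via fail)
pos 16 'b': at 3 (via fail)  emit P6@[16:16]
pos 17 'b': at 3 (via fail)  emit P6@[17:17]
pos 18 'a': at 6
pos 19 'b': at 7  emit P6@[19:19]
pos 20 'b': at 8  emit P6@[20:20]
pos 21 'a': at 9
pos 22 'd': at 10  emit P2@[17:22],P3@[20:22]
pos 23 'a': at 0 (via fail)
pos 24 'b': at 3  emit P6@[24:24]
pos 25 'e': at 17 (via fail)
pos 26 'a': at 18  emit P5@[25:26]
pos 27 'a': at 0 (via fail)
pos 28 'e': at 17
pos 29 'd': at 1 (via fail)
pos 30 'd': at 1 (via fail)
pos 31 'e': at 17 (via fail)
pos 32 'a': at 18  emit P5@[31:32]
pos 33 'e': at 17 (via fail)
pos 34 'c': at 12 (via fail)
pos 35 'd': at 13
pos 36 'e': at 14
pos 37 'e': at 15
pos 38 'c': at 16  emit P4@[34:38]
pos 39 'a': at 0 (via fail)
pos 40 'a': at 0
pos 41 'b': at 3  emit P6@[41:41]
pos 42 'd': at 4
pos 43 'd': at 1 (via fail)
pos 44 'b': at 2  emit P0@[43:44],P6@[44:44]
pos 45 'b': at 3 (via fail)  emit P6@[45:45]
pos 46 'd': at 4
pos 47 'a': at 5  emit P1@[45:47]
pos 48 'b': at 3 (via fail)  emit P6@[48:48]
pos 49 'd': at 4
pos 50 'd': at 1 (via fail)
pos 51 'b': at 2  emit P0@[50:51],P6@[51:51]
pos 52 'a': at 6 (via fail)
pos 53 'd': at 11  emit P3@[51:53]
pos 54 'b': at 2 (via fail)  emit P0@[53:54],P6@[54:54]
pos 55 'b': at 3 (via fail)  emit P6@[55:55]
pos 56 'a': at 6
pos 57 'b': at 7  emit P6@[57:57]
pos 58 'b': at 8  emit P6@[58:58]
pos 59 'a': at 9
pos 60 'd': at 10  emit P2@[55:60],P3@[58:60]
pos 61 'b': at 2 (via fail)  emit P0@[60:61],P6@[61:61]
pos 62 'a': at 6 (via fail)
pos 63 'd': at 11  emit P3@[61:63]
pos 64 'b': at 2 (via fail)  emit P0@[63:64],P6@[64:64]
pos 65 'a': at 6 (via fail)
pos 66 'd': at 11  emit P3@[64:66]
pos 67 'b': at 2 (via fail)  emit P0@[66:67],P6@[67:67]
pos 68 'a': at 6 (via fail)
pos 69 'b': at 7  emit P6@[69:69]
pos 70 'a': at 6 (via fail)

Matches: [[4,0],[4,6],[5,6],[7,1],[12,0],[12,6],[14,1],[16,6],[17,6],[19,6],[20,6],[22,2],[22,3],[24,6],[26,5],[32,5],[38,4],[41,6],[44,0],[44,6],[45,6],[47,1],[48,6],[51,0],[51,6],[53,3],[54,0],[54,6],[55,6],[57,6],[58,6],[60,2],[60,3],[61,0],[61,6],[63,3],[64,0],[64,6],[66,3],[67,0],[67,6],[69,6]]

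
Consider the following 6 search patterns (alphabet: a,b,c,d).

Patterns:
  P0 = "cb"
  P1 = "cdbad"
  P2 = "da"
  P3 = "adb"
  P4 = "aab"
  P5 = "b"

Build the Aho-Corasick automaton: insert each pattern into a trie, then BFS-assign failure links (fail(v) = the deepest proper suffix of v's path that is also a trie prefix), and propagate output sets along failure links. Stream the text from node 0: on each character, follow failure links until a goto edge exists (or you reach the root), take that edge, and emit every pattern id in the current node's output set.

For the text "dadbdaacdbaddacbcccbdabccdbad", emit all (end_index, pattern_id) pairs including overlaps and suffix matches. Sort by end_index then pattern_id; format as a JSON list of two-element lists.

Construct AC machine:
Trie (insert patterns):
  n0 'ε': a→9 b→14 c→1 d→7
  n1 'c': b→2 d→3
  n2 'cb': ·  ←P0
  n3 'cd': b→4
  n4 'cdb': a→5
  n5 'cdba': d→6
  n6 'cdbad': ·  ←P1
  n7 'd': a→8
  n8 'da': ·  ←P2
  n9 'a': a→12 d→10
  n10 'ad': b→11
  n11 'adb': ·  ←P3
  n12 'aa': b→13
  n13 'aab': ·  ←P4
  n14 'b': ·  ←P5

BFS fail/out derivation:
  fail(1) 'c': from fail(0)=0 chase 'c': 0 ⇒ 0;  out=∅∪out(0)=∅
  fail(7) 'd': from fail(0)=0 chase 'd': 0 ⇒ 0;  out=∅∪out(0)=∅
  fail(9) 'a': from fail(0)=0 chase 'a': 0 ⇒ 0;  out=∅∪out(0)=∅
  fail(14) 'b': from fail(0)=0 chase 'b': 0 ⇒ 0;  out={5}∪out(0)={5}
  fail(2) 'cb': from fail(1)=0 chase 'b': 0 ⇒ 14;  out={0}∪out(14)={0,5}
  fail(3) 'cd': from fail(1)=0 chase 'd': 0 ⇒ 7;  out=∅∪out(7)=∅
  fail(8) 'da': from fail(7)=0 chase 'a': 0 ⇒ 9;  out={2}∪out(9)={2}
  fail(10) 'ad': from fail(9)=0 chase 'd': 0 ⇒ 7;  out=∅∪out(7)=∅
  fail(12) 'aa': from fail(9)=0 chase 'a': 0 ⇒ 9;  out=∅∪out(9)=∅
  fail(4) 'cdb': from fail(3)=7 chase 'b': 7→0 ⇒ 14;  out=∅∪out(14)={5}
  fail(11) 'adb': from fail(10)=7 chase 'b': 7→0 ⇒ 14;  out={3}∪out(14)={3,5}
  fail(13) 'aab': from fail(12)=9 chase 'b': 9→0 ⇒ 14;  out={4}∪out(14)={4,5}
  fail(5) 'cdba': from fail(4)=14 chase 'a': 14→0 ⇒ 9;  out=∅∪out(9)=∅
  fail(6) 'cdbad': from fail(5)=9 chase 'd': 9 ⇒ 10;  out={1}∪out(10)={1}

Scan:
pos 0 'd': at 7
pos 1 'a': at 8  → match P2@[0:1]
pos 2 'd': at 10 (via fail)
pos 3 'b': at 11  → match P3@[1:3],P5@[3:3]
pos 4 'd': at 7 (via fail)
pos 5 'a': at 8  → match P2@[4:5]
pos 6 'a': at 12 (via fail)
pos 7 'c': at 1 (via fail)
pos 8 'd': at 3
pos 9 'b': at 4  → match P5@[9:9]
pos 10 'a': at 5
pos 11 'd': at 6  → match P1@[7:11]
pos 12 'd': at 7 (via fail)
pos 13 'a': at 8  → match P2@[12:13]
pos 14 'c': at 1 (via fail)
pos 15 'b': at 2  → match P0@[14:15],P5@[15:15]
pos 16 'c': at 1 (via fail)
pos 17 'c': at 1 (via fail)
pos 18 'c': at 1 (via fail)
pos 19 'b': at 2  → match P0@[18:19],P5@[19:19]
pos 20 'd': at 7 (via fail)
pos 21 'a': at 8  → match P2@[20:21]
pos 22 'b': at 14 (via fail)  → match P5@[22:22]
pos 23 'c': at 1 (via fail)
pos 24 'c': at 1 (via fail)
pos 25 'd': at 3
pos 26 'b': at 4  → match P5@[26:26]
pos 27 'a': at 5
pos 28 'd': at 6  → match P1@[24:28]

All matches (sorted): [[1,2],[3,3],[3,5],[5,2],[9,5],[11,1],[13,2],[15,0],[15,5],[19,0],[19,5],[21,2],[22,5],[26,5],[28,1]]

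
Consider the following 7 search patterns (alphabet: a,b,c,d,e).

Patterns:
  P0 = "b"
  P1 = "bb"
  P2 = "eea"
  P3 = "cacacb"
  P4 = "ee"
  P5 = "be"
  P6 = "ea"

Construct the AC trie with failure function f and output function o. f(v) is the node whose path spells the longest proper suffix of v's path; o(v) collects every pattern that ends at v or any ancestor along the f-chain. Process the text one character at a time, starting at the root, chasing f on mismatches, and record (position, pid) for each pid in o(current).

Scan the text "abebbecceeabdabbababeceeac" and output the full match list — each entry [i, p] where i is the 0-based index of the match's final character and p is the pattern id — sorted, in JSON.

Build automaton:
Trie nodes:
  n0 'ε': b→1 c→6 e→3
  n1 'b': b→2 e→12  [P0 ends]
  n2 'bb': ·  [P1 ends]
  n3 'e': a→13 e→4
  n4 'ee': a→5  [P4 ends]
  n5 'eea': ·  [P2 ends]
  n6 'c': a→7
  n7 'ca': c→8
  n8 'cac': a→9
  n9 'caca': c→10
  n10 'cacac': b→11
  n11 'cacacb': ·  [P3 ends]
  n12 'be': ·  [P5 ends]
  n13 'ea': ·  [P6 ends]

Failure links (BFS by depth):
  fail(1) 'b': from fail(0)=0 chase 'b': 0 ⇒ 0;  out={0}∪out(0)={0}
  fail(3) 'e': from fail(0)=0 chase 'e': 0 ⇒ 0;  out=∅∪out(0)=∅
  fail(6) 'c': from fail(0)=0 chase 'c': 0 ⇒ 0;  out=∅∪out(0)=∅
  fail(2) 'bb': from fail(1)=0 chase 'b': 0 ⇒ 1;  out={1}∪out(1)={0,1}
  fail(4) 'ee': from fail(3)=0 chase 'e': 0 ⇒ 3;  out={4}∪out(3)={4}
  fail(7) 'ca': from fail(6)=0 chase 'a': 0 ⇒ 0;  out=∅∪out(0)=∅
  fail(12) 'be': from fail(1)=0 chase 'e': 0 ⇒ 3;  out={5}∪out(3)={5}
  fail(13) 'ea': from fail(3)=0 chase 'a': 0 ⇒ 0;  out={6}∪out(0)={6}
  fail(5) 'eea': from fail(4)=3 chase 'a': 3 ⇒ 13;  out={2}∪out(13)={2,6}
  fail(8) 'cac': from fail(7)=0 chase 'c': 0 ⇒ 6;  out=∅∪out(6)=∅
  fail(9) 'caca': from fail(8)=6 chase 'a': 6 ⇒ 7;  out=∅∪out(7)=∅
  fail(10) 'cacac': from fail(9)=7 chase 'c': 7 ⇒ 8;  out=∅∪out(8)=∅
  fail(11) 'cacacb': from fail(10)=8 chase 'b': 8→6→0 ⇒ 1;  out={3}∪out(1)={0,3}

Run:
pos 0 'a': at 0
pos 1 'b': at 1  emit P0@[1:1]
pos 2 'e': at 12  emit P5@[1:2]
pos 3 'b': at 1 (via fail)  emit P0@[3:3]
pos 4 'b': at 2  emit P0@[4:4],P1@[3:4]
pos 5 'e': at 12 (via fail)  emit P5@[4:5]
pos 6 'c': at 6 (via fail)
pos 7 'c': at 6 (via fail)
pos 8 'e': at 3 (via fail)
pos 9 'e': at 4  emit P4@[8:9]
pos 10 'a': at 5  emit P2@[8:10],P6@[9:10]
pos 11 'b': at 1 (via fail)  emit P0@[11:11]
pos 12 'd': at 0 (via fail)
pos 13 'a': at 0
pos 14 'b': at 1  emit P0@[14:14]
pos 15 'b': at 2  emit P0@[15:15],P1@[14:15]
pos 16 'a': at 0 (via fail)
pos 17 'b': at 1  emit P0@[17:17]
pos 18 'a': at 0 (via fail)
pos 19 'b': at 1  emit P0@[19:19]
pos 20 'e': at 12  emit P5@[19:20]
pos 21 'c': at 6 (via fail)
pos 22 'e': at 3 (via fail)
pos 23 'e': at 4  emit P4@[22:23]
pos 24 'a': at 5  emit P2@[22:24],P6@[23:24]
pos 25 'c': at 6 (via fail)

Matches: [[1,0],[2,5],[3,0],[4,0],[4,1],[5,5],[9,4],[10,2],[10,6],[11,0],[14,0],[15,0],[15,1],[17,0],[19,0],[20,5],[23,4],[24,2],[24,6]]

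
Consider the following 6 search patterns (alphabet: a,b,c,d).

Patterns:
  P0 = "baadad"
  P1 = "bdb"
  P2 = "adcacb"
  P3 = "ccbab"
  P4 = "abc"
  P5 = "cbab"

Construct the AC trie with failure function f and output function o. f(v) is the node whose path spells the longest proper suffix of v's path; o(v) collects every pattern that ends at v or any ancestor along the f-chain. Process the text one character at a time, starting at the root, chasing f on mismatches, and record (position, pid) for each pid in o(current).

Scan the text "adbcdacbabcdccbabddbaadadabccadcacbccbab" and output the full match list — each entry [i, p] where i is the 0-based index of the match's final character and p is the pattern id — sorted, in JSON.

Construct AC machine:
Trie nodes:
  0='ε' goto a→9 b→1 c→15
  1='b' goto a→2 d→7
  2='ba' goto a→3
  3='baa' goto d→4
  4='baad' goto a→5
  5='baada' goto d→6
  6='baadad' goto ·  [P0 ends]
  7='bd' goto b→8
  8='bdb' goto ·  [P1 ends]
  9='a' goto b→20 d→10
  10='ad' goto c→11
  11='adc' goto a→12
  12='adca' goto c→13
  13='adcac' goto b→14
  14='adcacb' goto ·  [P2 ends]
  15='c' goto b→22 c→16
  16='cc' goto b→17
  17='ccb' goto a→18
  18='ccba' goto b→19
  19='ccbab' goto ·  [P3 ends]
  20='ab' goto c→21
  21='abc' goto ·  [P4 ends]
  22='cb' goto a→23
  23='cba' goto b→24
  24='cbab' goto ·  [P5 ends]

Failure links (BFS by depth):
  fail(1) 'b': from fail(0)=0 chase 'b': 0 ⇒ 0;  out=∅∪out(0)=∅
  fail(9) 'a': from fail(0)=0 chase 'a': 0 ⇒ 0;  out=∅∪out(0)=∅
  fail(15) 'c': from fail(0)=0 chase 'c': 0 ⇒ 0;  out=∅∪out(0)=∅
  fail(2) 'ba': from fail(1)=0 chase 'a': 0 ⇒ 9;  out=∅∪out(9)=∅
  fail(7) 'bd': from fail(1)=0 chase 'd': 0 ⇒ 0;  out=∅∪out(0)=∅
  fail(10) 'ad': from fail(9)=0 chase 'd': 0 ⇒ 0;  out=∅∪out(0)=∅
  fail(16) 'cc': from fail(15)=0 chase 'c': 0 ⇒ 15;  out=∅∪out(15)=∅
  fail(20) 'ab': from fail(9)=0 chase 'b': 0 ⇒ 1;  out=∅∪out(1)=∅
  fail(22) 'cb': from fail(15)=0 chase 'b': 0 ⇒ 1;  out=∅∪out(1)=∅
  fail(3) 'baa': from fail(2)=9 chase 'a': 9→0 ⇒ 9;  out=∅∪out(9)=∅
  fail(8) 'bdb': from fail(7)=0 chase 'b': 0 ⇒ 1;  out={1}∪out(1)={1}
  fail(11) 'adc': from fail(10)=0 chase 'c': 0 ⇒ 15;  out=∅∪out(15)=∅
  fail(17) 'ccb': from fail(16)=15 chase 'b': 15 ⇒ 22;  out=∅∪out(22)=∅
  fail(21) 'abc': from fail(20)=1 chase 'c': 1→0 ⇒ 15;  out={4}∪out(15)={4}
  fail(23) 'cba': from fail(22)=1 chase 'a': 1 ⇒ 2;  out=∅∪out(2)=∅
  fail(4) 'baad': from fail(3)=9 chase 'd': 9 ⇒ 10;  out=∅∪out(10)=∅
  fail(12) 'adca': from fail(11)=15 chase 'a': 15→0 ⇒ 9;  out=∅∪out(9)=∅
  fail(18) 'ccba': from fail(17)=22 chase 'a': 22 ⇒ 23;  out=∅∪out(23)=∅
  fail(24) 'cbab': from fail(23)=2 chase 'b': 2→9 ⇒ 20;  out={5}∪out(20)={5}
  fail(5) 'baada': from fail(4)=10 chase 'a': 10→0 ⇒ 9;  out=∅∪out(9)=∅
  fail(13) 'adcac': from fail(12)=9 chase 'c': 9→0 ⇒ 15;  out=∅∪out(15)=∅
  fail(19) 'ccbab': from fail(18)=23 chase 'b': 23 ⇒ 24;  out={3}∪out(24)={3,5}
  fail(6) 'baadad': from fail(5)=9 chase 'd': 9 ⇒ 10;  out={0}∪out(10)={0}
  fail(14) 'adcacb': from fail(13)=15 chase 'b': 15 ⇒ 22;  out={2}∪out(22)={2}

Scan:
[0] read 'a'  n0⇒n9
[1] read 'd'  n9⇒n10
[2] read 'b'  n10⇒n1 ·f
[3] read 'c'  n1⇒n15 ·f
[4] read 'd'  n15⇒n0 ·f
[5] read 'a'  n0⇒n9
[6] read 'c'  n9⇒n15 ·f
[7] read 'b'  n15⇒n22
[8] read 'a'  n22⇒n23
[9] read 'b'  n23⇒n24  emit P5@[6:9]
[10] read 'c'  n24⇒n21 ·f  emit P4@[8:10]
[11] read 'd'  n21⇒n0 ·f
[12] read 'c'  n0⇒n15
[13] read 'c'  n15⇒n16
[14] read 'b'  n16⇒n17
[15] read 'a'  n17⇒n18
[16] read 'b'  n18⇒n19  emit P3@[12:16],P5@[13:16]
[17] read 'd'  n19⇒n7 ·f
[18] read 'd'  n7⇒n0 ·f
[19] read 'b'  n0⇒n1
[20] read 'a'  n1⇒n2
[21] read 'a'  n2⇒n3
[22] read 'd'  n3⇒n4
[23] read 'a'  n4⇒n5
[24] read 'd'  n5⇒n6  emit P0@[19:24]
[25] read 'a'  n6⇒n9 ·f
[26] read 'b'  n9⇒n20
[27] read 'c'  n20⇒n21  emit P4@[25:27]
[28] read 'c'  n21⇒n16 ·f
[29] read 'a'  n16⇒n9 ·f
[30] read 'd'  n9⇒n10
[31] read 'c'  n10⇒n11
[32] read 'a'  n11⇒n12
[33] read 'c'  n12⇒n13
[34] read 'b'  n13⇒n14  emit P2@[29:34]
[35] read 'c'  n14⇒n15 ·f
[36] read 'c'  n15⇒n16
[37] read 'b'  n16⇒n17
[38] read 'a'  n17⇒n18
[39] read 'b'  n18⇒n19  emit P3@[35:39],P5@[36:39]

Matches: [[9,5],[10,4],[16,3],[16,5],[24,0],[27,4],[34,2],[39,3],[39,5]]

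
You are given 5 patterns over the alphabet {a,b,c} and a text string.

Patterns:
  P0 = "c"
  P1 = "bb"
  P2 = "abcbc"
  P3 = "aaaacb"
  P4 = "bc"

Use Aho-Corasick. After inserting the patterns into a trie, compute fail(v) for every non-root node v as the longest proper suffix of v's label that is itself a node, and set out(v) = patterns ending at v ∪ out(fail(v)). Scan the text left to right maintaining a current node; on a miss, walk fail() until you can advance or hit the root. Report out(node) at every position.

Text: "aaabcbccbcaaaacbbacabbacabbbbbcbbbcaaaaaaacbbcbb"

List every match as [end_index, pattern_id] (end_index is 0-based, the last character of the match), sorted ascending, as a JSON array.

Build automaton:
Trie (insert patterns):
  0='ε' goto a→4 b→2 c→1
  1='c' goto ·  ←P0
  2='b' goto b→3 c→14
  3='bb' goto ·  ←P1
  4='a' goto a→9 b→5
  5='ab' goto c→6
  6='abc' goto b→7
  7='abcb' goto c→8
  8='abcbc' goto ·  ←P2
  9='aa' goto a→10
  10='aaa' goto a→11
  11='aaaa' goto c→12
  12='aaaac' goto b→13
  13='aaaacb' goto ·  ←P3
  14='bc' goto ·  ←P4

Failure links (BFS by depth):
  n1('c'): parent n0 fail=0; on 'c' 0 → fail=0;  out {0}∪∅={0}
  n2('b'): parent n0 fail=0; on 'b' 0 → fail=0;  out ∅∪∅=∅
  n4('a'): parent n0 fail=0; on 'a' 0 → fail=0;  out ∅∪∅=∅
  n3('bb'): parent n2 fail=0; on 'b' 0 → fail=2;  out {1}∪∅={1}
  n5('ab'): parent n4 fail=0; on 'b' 0 → fail=2;  out ∅∪∅=∅
  n9('aa'): parent n4 fail=0; on 'a' 0 → fail=4;  out ∅∪∅=∅
  n14('bc'): parent n2 fail=0; on 'c' 0 → fail=1;  out {4}∪{0}={0,4}
  n6('abc'): parent n5 fail=2; on 'c' 2 → fail=14;  out ∅∪{0,4}={0,4}
  n10('aaa'): parent n9 fail=4; on 'a' 4 → fail=9;  out ∅∪∅=∅
  n7('abcb'): parent n6 fail=14; on 'b' 14→1→0 → fail=2;  out ∅∪∅=∅
  n11('aaaa'): parent n10 fail=9; on 'a' 9 → fail=10;  out ∅∪∅=∅
  n8('abcbc'): parent n7 fail=2; on 'c' 2 → fail=14;  out {2}∪{0,4}={0,2,4}
  n12('aaaac'): parent n11 fail=10; on 'c' 10→9→4→0 → fail=1;  out ∅∪{0}={0}
  n13('aaaacb'): parent n12 fail=1; on 'b' 1→0 → fail=2;  out {3}∪∅={3}

Scan:
pos 0 'a': at 4
pos 1 'a': at 9
pos 2 'a': at 10
pos 3 'b': at 5 (fail-walked)
pos 4 'c': at 6  emit P0@[4:4],P4@[3:4]
pos 5 'b': at 7
pos 6 'c': at 8  emit P0@[6:6],P2@[2:6],P4@[5:6]
pos 7 'c': at 1 (fail-walked)  emit P0@[7:7]
pos 8 'b': at 2 (fail-walked)
pos 9 'c': at 14  emit P0@[9:9],P4@[8:9]
pos 10 'a': at 4 (fail-walked)
pos 11 'a': at 9
pos 12 'a': at 10
pos 13 'a': at 11
pos 14 'c': at 12  emit P0@[14:14]
pos 15 'b': at 13  emit P3@[10:15]
pos 16 'b': at 3 (fail-walked)  emit P1@[15:16]
pos 17 'a': at 4 (fail-walked)
pos 18 'c': at 1 (fail-walked)  emit P0@[18:18]
pos 19 'a': at 4 (fail-walked)
pos 20 'b': at 5
pos 21 'b': at 3 (fail-walked)  emit P1@[20:21]
pos 22 'a': at 4 (fail-walked)
pos 23 'c': at 1 (fail-walked)  emit P0@[23:23]
pos 24 'a': at 4 (fail-walked)
pos 25 'b': at 5
pos 26 'b': at 3 (fail-walked)  emit P1@[25:26]
pos 27 'b': at 3 (fail-walked)  emit P1@[26:27]
pos 28 'b': at 3 (fail-walked)  emit P1@[27:28]
pos 29 'b': at 3 (fail-walked)  emit P1@[28:29]
pos 30 'c': at 14 (fail-walked)  emit P0@[30:30],P4@[29:30]
pos 31 'b': at 2 (fail-walked)
pos 32 'b': at 3  emit P1@[31:32]
pos 33 'b': at 3 (fail-walked)  emit P1@[32:33]
pos 34 'c': at 14 (fail-walked)  emit P0@[34:34],P4@[33:34]
pos 35 'a': at 4 (fail-walked)
pos 36 'a': at 9
pos 37 'a': at 10
pos 38 'a': at 11
pos 39 'a': at 11 (fail-walked)
pos 40 'a': at 11 (fail-walked)
pos 41 'a': at 11 (fail-walked)
pos 42 'c': at 12  emit P0@[42:42]
pos 43 'b': at 13  emit P3@[38:43]
pos 44 'b': at 3 (fail-walked)  emit P1@[43:44]
pos 45 'c': at 14 (fail-walked)  emit P0@[45:45],P4@[44:45]
pos 46 'b': at 2 (fail-walked)
pos 47 'b': at 3  emit P1@[46:47]

All matches (sorted): [[4,0],[4,4],[6,0],[6,2],[6,4],[7,0],[9,0],[9,4],[14,0],[15,3],[16,1],[18,0],[21,1],[23,0],[26,1],[27,1],[28,1],[29,1],[30,0],[30,4],[32,1],[33,1],[34,0],[34,4],[42,0],[43,3],[44,1],[45,0],[45,4],[47,1]]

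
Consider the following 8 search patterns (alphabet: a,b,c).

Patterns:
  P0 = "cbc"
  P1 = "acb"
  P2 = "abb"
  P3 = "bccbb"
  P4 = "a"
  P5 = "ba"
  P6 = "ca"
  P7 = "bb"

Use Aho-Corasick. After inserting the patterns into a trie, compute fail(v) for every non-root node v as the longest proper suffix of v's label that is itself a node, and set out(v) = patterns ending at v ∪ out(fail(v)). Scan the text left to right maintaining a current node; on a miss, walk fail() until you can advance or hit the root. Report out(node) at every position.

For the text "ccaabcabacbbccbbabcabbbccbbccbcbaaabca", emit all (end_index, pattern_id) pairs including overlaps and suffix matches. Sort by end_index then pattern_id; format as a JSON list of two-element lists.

Build automaton:
Trie (insert patterns):
  0='ε' goto a→4 b→9 c→1
  1='c' goto a→15 b→2
  2='cb' goto c→3
  3='cbc' goto ·  ←P0
  4='a' goto b→7 c→5  ←P4
  5='ac' goto b→6
  6='acb' goto ·  ←P1
  7='ab' goto b→8
  8='abb' goto ·  ←P2
  9='b' goto a→14 b→16 c→10
  10='bc' goto c→11
  11='bcc' goto b→12
  12='bccb' goto b→13
  13='bccbb' goto ·  ←P3
  14='ba' goto ·  ←P5
  15='ca' goto ·  ←P6
  16='bb' goto ·  ←P7

BFS fail/out derivation:
  fail(1) 'c': from fail(0)=0 chase 'c': 0 ⇒ 0;  out=∅∪out(0)=∅
  fail(4) 'a': from fail(0)=0 chase 'a': 0 ⇒ 0;  out={4}∪out(0)={4}
  fail(9) 'b': from fail(0)=0 chase 'b': 0 ⇒ 0;  out=∅∪out(0)=∅
  fail(2) 'cb': from fail(1)=0 chase 'b': 0 ⇒ 9;  out=∅∪out(9)=∅
  fail(5) 'ac': from fail(4)=0 chase 'c': 0 ⇒ 1;  out=∅∪out(1)=∅
  fail(7) 'ab': from fail(4)=0 chase 'b': 0 ⇒ 9;  out=∅∪out(9)=∅
  fail(10) 'bc': from fail(9)=0 chase 'c': 0 ⇒ 1;  out=∅∪out(1)=∅
  fail(14) 'ba': from fail(9)=0 chase 'a': 0 ⇒ 4;  out={5}∪out(4)={4,5}
  fail(15) 'ca': from fail(1)=0 chase 'a': 0 ⇒ 4;  out={6}∪out(4)={4,6}
  fail(16) 'bb': from fail(9)=0 chase 'b': 0 ⇒ 9;  out={7}∪out(9)={7}
  fail(3) 'cbc': from fail(2)=9 chase 'c': 9 ⇒ 10;  out={0}∪out(10)={0}
  fail(6) 'acb': from fail(5)=1 chase 'b': 1 ⇒ 2;  out={1}∪out(2)={1}
  fail(8) 'abb': from fail(7)=9 chase 'b': 9 ⇒ 16;  out={2}∪out(16)={2,7}
  fail(11) 'bcc': from fail(10)=1 chase 'c': 1→0 ⇒ 1;  out=∅∪out(1)=∅
  fail(12) 'bccb': from fail(11)=1 chase 'b': 1 ⇒ 2;  out=∅∪out(2)=∅
  fail(13) 'bccbb': from fail(12)=2 chase 'b': 2→9 ⇒ 16;  out={3}∪out(16)={3,7}

Run:
pos 0 'c': at 1
pos 1 'c': at 1 ·f
pos 2 'a': at 15  emit P4@[2:2],P6@[1:2]
pos 3 'a': at 4 ·f  emit P4@[3:3]
pos 4 'b': at 7
pos 5 'c': at 10 ·f
pos 6 'a': at 15 ·f  emit P4@[6:6],P6@[5:6]
pos 7 'b': at 7 ·f
pos 8 'a': at 14 ·f  emit P4@[8:8],P5@[7:8]
pos 9 'c': at 5 ·f
pos 10 'b': at 6  emit P1@[8:10]
pos 11 'b': at 16 ·f  emit P7@[10:11]
pos 12 'c': at 10 ·f
pos 13 'c': at 11
pos 14 'b': at 12
pos 15 'b': at 13  emit P3@[11:15],P7@[14:15]
pos 16 'a': at 14 ·f  emit P4@[16:16],P5@[15:16]
pos 17 'b': at 7 ·f
pos 18 'c': at 10 ·f
pos 19 'a': at 15 ·f  emit P4@[19:19],P6@[18:19]
pos 20 'b': at 7 ·f
pos 21 'b': at 8  emit P2@[19:21],P7@[20:21]
pos 22 'b': at 16 ·f  emit P7@[21:22]
pos 23 'c': at 10 ·f
pos 24 'c': at 11
pos 25 'b': at 12
pos 26 'b': at 13  emit P3@[22:26],P7@[25:26]
pos 27 'c': at 10 ·f
pos 28 'c': at 11
pos 29 'b': at 12
pos 30 'c': at 3 ·f  emit P0@[28:30]
pos 31 'b': at 2 ·f
pos 32 'a': at 14 ·f  emit P4@[32:32],P5@[31:32]
pos 33 'a': at 4 ·f  emit P4@[33:33]
pos 34 'a': at 4 ·f  emit P4@[34:34]
pos 35 'b': at 7
pos 36 'c': at 10 ·f
pos 37 'a': at 15 ·f  emit P4@[37:37],P6@[36:37]

Matches: [[2,4],[2,6],[3,4],[6,4],[6,6],[8,4],[8,5],[10,1],[11,7],[15,3],[15,7],[16,4],[16,5],[19,4],[19,6],[21,2],[21,7],[22,7],[26,3],[26,7],[30,0],[32,4],[32,5],[33,4],[34,4],[37,4],[37,6]]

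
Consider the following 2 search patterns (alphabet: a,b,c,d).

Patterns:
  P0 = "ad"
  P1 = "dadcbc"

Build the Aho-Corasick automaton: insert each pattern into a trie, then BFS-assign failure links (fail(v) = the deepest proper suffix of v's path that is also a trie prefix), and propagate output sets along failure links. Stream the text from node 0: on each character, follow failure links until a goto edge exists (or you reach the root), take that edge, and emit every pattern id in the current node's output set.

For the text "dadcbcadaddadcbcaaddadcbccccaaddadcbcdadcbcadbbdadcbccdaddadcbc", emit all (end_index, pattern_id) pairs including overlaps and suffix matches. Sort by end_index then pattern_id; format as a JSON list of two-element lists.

Build:
Trie nodes:
  n0 'ε': a→1 d→3
  n1 'a': d→2
  n2 'ad': ·  [P0 ends]
  n3 'd': a→4
  n4 'da': d→5
  n5 'dad': c→6
  n6 'dadc': b→7
  n7 'dadcb': c→8
  n8 'dadcbc': ·  [P1 ends]

BFS fail/out derivation:
  fail(1) 'a': from fail(0)=0 chase 'a': 0 ⇒ 0;  out=∅∪out(0)=∅
  fail(3) 'd': from fail(0)=0 chase 'd': 0 ⇒ 0;  out=∅∪out(0)=∅
  fail(2) 'ad': from fail(1)=0 chase 'd': 0 ⇒ 3;  out={0}∪out(3)={0}
  fail(4) 'da': from fail(3)=0 chase 'a': 0 ⇒ 1;  out=∅∪out(1)=∅
  fail(5) 'dad': from fail(4)=1 chase 'd': 1 ⇒ 2;  out=∅∪out(2)={0}
  fail(6) 'dadc': from fail(5)=2 chase 'c': 2→3→0 ⇒ 0;  out=∅∪out(0)=∅
  fail(7) 'dadcb': from fail(6)=0 chase 'b': 0 ⇒ 0;  out=∅∪out(0)=∅
  fail(8) 'dadcbc': from fail(7)=0 chase 'c': 0 ⇒ 0;  out={1}∪out(0)={1}

Text stream:
i=0 'd': node 0→3
i=1 'a': node 3→4
i=2 'd': node 4→5  ** P0@[1:2]
i=3 'c': node 5→6
i=4 'b': node 6→7
i=5 'c': node 7→8  ** P1@[0:5]
i=6 'a': node 8→1 (fail-walked)
i=7 'd': node 1→2  ** P0@[6:7]
i=8 'a': node 2→4 (fail-walked)
i=9 'd': node 4→5  ** P0@[8:9]
i=10 'd': node 5→3 (fail-walked)
i=11 'a': node 3→4
i=12 'd': node 4→5  ** P0@[11:12]
i=13 'c': node 5→6
i=14 'b': node 6→7
i=15 'c': node 7→8  ** P1@[10:15]
i=16 'a': node 8→1 (fail-walked)
i=17 'a': node 1→1 (fail-walked)
i=18 'd': node 1→2  ** P0@[17:18]
i=19 'd': node 2→3 (fail-walked)
i=20 'a': node 3→4
i=21 'd': node 4→5  ** P0@[20:21]
i=22 'c': node 5→6
i=23 'b': node 6→7
i=24 'c': node 7→8  ** P1@[19:24]
i=25 'c': node 8→0 (fail-walked)
i=26 'c': node 0→0
i=27 'c': node 0→0
i=28 'a': node 0→1
i=29 'a': node 1→1 (fail-walked)
i=30 'd': node 1→2  ** P0@[29:30]
i=31 'd': node 2→3 (fail-walked)
i=32 'a': node 3→4
i=33 'd': node 4→5  ** P0@[32:33]
i=34 'c': node 5→6
i=35 'b': node 6→7
i=36 'c': node 7→8  ** P1@[31:36]
i=37 'd': node 8→3 (fail-walked)
i=38 'a': node 3→4
i=39 'd': node 4→5  ** P0@[38:39]
i=40 'c': node 5→6
i=41 'b': node 6→7
i=42 'c': node 7→8  ** P1@[37:42]
i=43 'a': node 8→1 (fail-walked)
i=44 'd': node 1→2  ** P0@[43:44]
i=45 'b': node 2→0 (fail-walked)
i=46 'b': node 0→0
i=47 'd': node 0→3
i=48 'a': node 3→4
i=49 'd': node 4→5  ** P0@[48:49]
i=50 'c': node 5→6
i=51 'b': node 6→7
i=52 'c': node 7→8  ** P1@[47:52]
i=53 'c': node 8→0 (fail-walked)
i=54 'd': node 0→3
i=55 'a': node 3→4
i=56 'd': node 4→5  ** P0@[55:56]
i=57 'd': node 5→3 (fail-walked)
i=58 'a': node 3→4
i=59 'd': node 4→5  ** P0@[58:59]
i=60 'c': node 5→6
i=61 'b': node 6→7
i=62 'c': node 7→8  ** P1@[57:62]

Result: [[2,0],[5,1],[7,0],[9,0],[12,0],[15,1],[18,0],[21,0],[24,1],[30,0],[33,0],[36,1],[39,0],[42,1],[44,0],[49,0],[52,1],[56,0],[59,0],[62,1]]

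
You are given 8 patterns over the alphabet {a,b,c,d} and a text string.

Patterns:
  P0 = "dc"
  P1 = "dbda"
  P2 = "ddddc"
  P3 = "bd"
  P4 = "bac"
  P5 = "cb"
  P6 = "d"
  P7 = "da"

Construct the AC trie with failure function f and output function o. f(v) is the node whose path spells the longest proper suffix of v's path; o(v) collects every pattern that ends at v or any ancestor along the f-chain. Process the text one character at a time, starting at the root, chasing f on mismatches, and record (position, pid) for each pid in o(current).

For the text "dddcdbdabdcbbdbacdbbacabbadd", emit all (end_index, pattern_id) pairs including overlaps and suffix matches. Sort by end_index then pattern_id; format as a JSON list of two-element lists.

Construct AC machine:
Trie (insert patterns):
  n0 'ε': b→10 c→14 d→1
  n1 'd': a→16 b→3 c→2 d→6  [P6 ends]
  n2 'dc': ·  [P0 ends]
  n3 'db': d→4
  n4 'dbd': a→5
  n5 'dbda': ·  [P1 ends]
  n6 'dd': d→7
  n7 'ddd': d→8
  n8 'dddd': c→9
  n9 'ddddc': ·  [P2 ends]
  n10 'b': a→12 d→11
  n11 'bd': ·  [P3 ends]
  n12 'ba': c→13
  n13 'bac': ·  [P4 ends]
  n14 'c': b→15
  n15 'cb': ·  [P5 ends]
  n16 'da': ·  [P7 ends]

BFS fail/out derivation:
  fail(1) 'd': from fail(0)=0 chase 'd': 0 ⇒ 0;  out={6}∪out(0)={6}
  fail(10) 'b': from fail(0)=0 chase 'b': 0 ⇒ 0;  out=∅∪out(0)=∅
  fail(14) 'c': from fail(0)=0 chase 'c': 0 ⇒ 0;  out=∅∪out(0)=∅
  fail(2) 'dc': from fail(1)=0 chase 'c': 0 ⇒ 14;  out={0}∪out(14)={0}
  fail(3) 'db': from fail(1)=0 chase 'b': 0 ⇒ 10;  out=∅∪out(10)=∅
  fail(6) 'dd': from fail(1)=0 chase 'd': 0 ⇒ 1;  out=∅∪out(1)={6}
  fail(11) 'bd': from fail(10)=0 chase 'd': 0 ⇒ 1;  out={3}∪out(1)={3,6}
  fail(12) 'ba': from fail(10)=0 chase 'a': 0 ⇒ 0;  out=∅∪out(0)=∅
  fail(15) 'cb': from fail(14)=0 chase 'b': 0 ⇒ 10;  out={5}∪out(10)={5}
  fail(16) 'da': from fail(1)=0 chase 'a': 0 ⇒ 0;  out={7}∪out(0)={7}
  fail(4) 'dbd': from fail(3)=10 chase 'd': 10 ⇒ 11;  out=∅∪out(11)={3,6}
  fail(7) 'ddd': from fail(6)=1 chase 'd': 1 ⇒ 6;  out=∅∪out(6)={6}
  fail(13) 'bac': from fail(12)=0 chase 'c': 0 ⇒ 14;  out={4}∪out(14)={4}
  fail(5) 'dbda': from fail(4)=11 chase 'a': 11→1 ⇒ 16;  out={1}∪out(16)={1,7}
  fail(8) 'dddd': from fail(7)=6 chase 'd': 6 ⇒ 7;  out=∅∪out(7)={6}
  fail(9) 'ddddc': from fail(8)=7 chase 'c': 7→6→1 ⇒ 2;  out={2}∪out(2)={0,2}

Run:
i=0 'd': node 0→1  → match P6@[0:0]
i=1 'd': node 1→6  → match P6@[1:1]
i=2 'd': node 6→7  → match P6@[2:2]
i=3 'c': node 7→2 (via fail)  → match P0@[2:3]
i=4 'd': node 2→1 (via fail)  → match P6@[4:4]
i=5 'b': node 1→3
i=6 'd': node 3→4  → match P3@[5:6],P6@[6:6]
i=7 'a': node 4→5  → match P1@[4:7],P7@[6:7]
i=8 'b': node 5→10 (via fail)
i=9 'd': node 10→11  → match P3@[8:9],P6@[9:9]
i=10 'c': node 11→2 (via fail)  → match P0@[9:10]
i=11 'b': node 2→15 (via fail)  → match P5@[10:11]
i=12 'b': node 15→10 (via fail)
i=13 'd': node 10→11  → match P3@[12:13],P6@[13:13]
i=14 'b': node 11→3 (via fail)
i=15 'a': node 3→12 (via fail)
i=16 'c': node 12→13  → match P4@[14:16]
i=17 'd': node 13→1 (via fail)  → match P6@[17:17]
i=18 'b': node 1→3
i=19 'b': node 3→10 (via fail)
i=20 'a': node 10→12
i=21 'c': node 12→13  → match P4@[19:21]
i=22 'a': node 13→0 (via fail)
i=23 'b': node 0→10
i=24 'b': node 10→10 (via fail)
i=25 'a': node 10→12
i=26 'd': node 12→1 (via fail)  → match P6@[26:26]
i=27 'd': node 1→6  → match P6@[27:27]

Matches: [[0,6],[1,6],[2,6],[3,0],[4,6],[6,3],[6,6],[7,1],[7,7],[9,3],[9,6],[10,0],[11,5],[13,3],[13,6],[16,4],[17,6],[21,4],[26,6],[27,6]]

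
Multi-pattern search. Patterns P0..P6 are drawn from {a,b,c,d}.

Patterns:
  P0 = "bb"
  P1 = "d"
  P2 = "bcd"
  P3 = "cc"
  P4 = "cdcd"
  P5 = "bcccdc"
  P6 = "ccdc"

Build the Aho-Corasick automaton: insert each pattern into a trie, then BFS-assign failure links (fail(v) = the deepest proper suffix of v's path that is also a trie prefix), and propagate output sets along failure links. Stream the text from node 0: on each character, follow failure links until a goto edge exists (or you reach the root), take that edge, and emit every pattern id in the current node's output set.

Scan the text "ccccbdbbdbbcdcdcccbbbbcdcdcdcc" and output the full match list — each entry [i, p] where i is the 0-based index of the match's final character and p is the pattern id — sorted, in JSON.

Construct AC machine:
Trie (insert patterns):
  0='ε' goto b→1 c→6 d→3
  1='b' goto b→2 c→4
  2='bb' goto ·  [P0 ends]
  3='d' goto ·  [P1 ends]
  4='bc' goto c→11 d→5
  5='bcd' goto ·  [P2 ends]
  6='c' goto c→7 d→8
  7='cc' goto d→15  [P3 ends]
  8='cd' goto c→9
  9='cdc' goto d→10
  10='cdcd' goto ·  [P4 ends]
  11='bcc' goto c→12
  12='bccc' goto d→13
  13='bcccd' goto c→14
  14='bcccdc' goto ·  [P5 ends]
  15='ccd' goto c→16
  16='ccdc' goto ·  [P6 ends]

BFS fail/out derivation:
  fail(1) 'b': from fail(0)=0 chase 'b': 0 ⇒ 0;  out=∅∪out(0)=∅
  fail(3) 'd': from fail(0)=0 chase 'd': 0 ⇒ 0;  out={1}∪out(0)={1}
  fail(6) 'c': from fail(0)=0 chase 'c': 0 ⇒ 0;  out=∅∪out(0)=∅
  fail(2) 'bb': from fail(1)=0 chase 'b': 0 ⇒ 1;  out={0}∪out(1)={0}
  fail(4) 'bc': from fail(1)=0 chase 'c': 0 ⇒ 6;  out=∅∪out(6)=∅
  fail(7) 'cc': from fail(6)=0 chase 'c': 0 ⇒ 6;  out={3}∪out(6)={3}
  fail(8) 'cd': from fail(6)=0 chase 'd': 0 ⇒ 3;  out=∅∪out(3)={1}
  fail(5) 'bcd': from fail(4)=6 chase 'd': 6 ⇒ 8;  out={2}∪out(8)={1,2}
  fail(9) 'cdc': from fail(8)=3 chase 'c': 3→0 ⇒ 6;  out=∅∪out(6)=∅
  fail(11) 'bcc': from fail(4)=6 chase 'c': 6 ⇒ 7;  out=∅∪out(7)={3}
  fail(15) 'ccd': from fail(7)=6 chase 'd': 6 ⇒ 8;  out=∅∪out(8)={1}
  fail(10) 'cdcd': from fail(9)=6 chase 'd': 6 ⇒ 8;  out={4}∪out(8)={1,4}
  fail(12) 'bccc': from fail(11)=7 chase 'c': 7→6 ⇒ 7;  out=∅∪out(7)={3}
  fail(16) 'ccdc': from fail(15)=8 chase 'c': 8 ⇒ 9;  out={6}∪out(9)={6}
  fail(13) 'bcccd': from fail(12)=7 chase 'd': 7 ⇒ 15;  out=∅∪out(15)={1}
  fail(14) 'bcccdc': from fail(13)=15 chase 'c': 15 ⇒ 16;  out={5}∪out(16)={5,6}

Scan:
[0] read 'c'  n0⇒n6
[1] read 'c'  n6⇒n7  emit P3@[0:1]
[2] read 'c'  n7⇒n7 (fail-walked)  emit P3@[1:2]
[3] read 'c'  n7⇒n7 (fail-walked)  emit P3@[2:3]
[4] read 'b'  n7⇒n1 (fail-walked)
[5] read 'd'  n1⇒n3 (fail-walked)  emit P1@[5:5]
[6] read 'b'  n3⇒n1 (fail-walked)
[7] read 'b'  n1⇒n2  emit P0@[6:7]
[8] read 'd'  n2⇒n3 (fail-walked)  emit P1@[8:8]
[9] read 'b'  n3⇒n1 (fail-walked)
[10] read 'b'  n1⇒n2  emit P0@[9:10]
[11] read 'c'  n2⇒n4 (fail-walked)
[12] read 'd'  n4⇒n5  emit P1@[12:12],P2@[10:12]
[13] read 'c'  n5⇒n9 (fail-walked)
[14] read 'd'  n9⇒n10  emit P1@[14:14],P4@[11:14]
[15] read 'c'  n10⇒n9 (fail-walked)
[16] read 'c'  n9⇒n7 (fail-walked)  emit P3@[15:16]
[17] read 'c'  n7⇒n7 (fail-walked)  emit P3@[16:17]
[18] read 'b'  n7⇒n1 (fail-walked)
[19] read 'b'  n1⇒n2  emit P0@[18:19]
[20] read 'b'  n2⇒n2 (fail-walked)  emit P0@[19:20]
[21] read 'b'  n2⇒n2 (fail-walked)  emit P0@[20:21]
[22] read 'c'  n2⇒n4 (fail-walked)
[23] read 'd'  n4⇒n5  emit P1@[23:23],P2@[21:23]
[24] read 'c'  n5⇒n9 (fail-walked)
[25] read 'd'  n9⇒n10  emit P1@[25:25],P4@[22:25]
[26] read 'c'  n10⇒n9 (fail-walked)
[27] read 'd'  n9⇒n10  emit P1@[27:27],P4@[24:27]
[28] read 'c'  n10⇒n9 (fail-walked)
[29] read 'c'  n9⇒n7 (fail-walked)  emit P3@[28:29]

Result: [[1,3],[2,3],[3,3],[5,1],[7,0],[8,1],[10,0],[12,1],[12,2],[14,1],[14,4],[16,3],[17,3],[19,0],[20,0],[21,0],[23,1],[23,2],[25,1],[25,4],[27,1],[27,4],[29,3]]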